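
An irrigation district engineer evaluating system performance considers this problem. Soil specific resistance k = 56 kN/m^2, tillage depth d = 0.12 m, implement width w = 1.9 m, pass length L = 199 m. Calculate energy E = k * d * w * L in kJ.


E = k * d * w * L
  = 56 * 0.12 * 1.9 * 199
  = 2540.83 kJ


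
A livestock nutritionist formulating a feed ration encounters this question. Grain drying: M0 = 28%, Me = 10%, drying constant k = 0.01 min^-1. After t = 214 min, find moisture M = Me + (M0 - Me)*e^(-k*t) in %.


M = Me + (M0 - Me) * e^(-k*t)
  = 10 + (28 - 10) * e^(-0.01*214)
  = 10 + 18 * e^(-2.140)
  = 10 + 18 * 0.11765
  = 10 + 2.1178
  = 12.12%


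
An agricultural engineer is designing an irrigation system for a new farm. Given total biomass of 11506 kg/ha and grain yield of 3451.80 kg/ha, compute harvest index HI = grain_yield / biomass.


HI = grain_yield / biomass
   = 3451.80 / 11506
   = 0.30


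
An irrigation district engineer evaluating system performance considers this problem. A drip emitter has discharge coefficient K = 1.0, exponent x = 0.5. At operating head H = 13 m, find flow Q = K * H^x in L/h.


Q = K * H^x
  = 1.0 * 13^0.5
  = 1.0 * 3.6056
  = 3.61 L/h


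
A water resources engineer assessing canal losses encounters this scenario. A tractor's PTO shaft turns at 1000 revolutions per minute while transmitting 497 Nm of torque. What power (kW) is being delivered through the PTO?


P = 2*pi*n*T / 60000
  = 2*pi * 1000 * 497 / 60000
  = 3122743.10 / 60000
  = 52.05 kW


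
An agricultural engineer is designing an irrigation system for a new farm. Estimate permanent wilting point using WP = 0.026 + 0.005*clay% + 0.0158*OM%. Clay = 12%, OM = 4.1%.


WP = 0.026 + 0.005*12 + 0.0158*4.1
   = 0.026 + 0.0600 + 0.0648
   = 0.1508


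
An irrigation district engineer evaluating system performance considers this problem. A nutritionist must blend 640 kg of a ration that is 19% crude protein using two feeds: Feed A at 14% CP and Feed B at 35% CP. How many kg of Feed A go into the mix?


parts_A = CP_b - target = 35 - 19 = 16
parts_B = target - CP_a = 19 - 14 = 5
total_parts = 16 + 5 = 21
Feed A = 640 * 16 / 21 = 487.62 kg
Feed B = 640 * 5 / 21 = 152.38 kg

487.62 kg


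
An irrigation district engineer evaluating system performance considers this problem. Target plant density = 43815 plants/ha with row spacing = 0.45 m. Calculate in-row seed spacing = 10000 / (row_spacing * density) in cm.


spacing = 10000 / (row_sp * density)
        = 10000 / (0.45 * 43815)
        = 10000 / 19716.75
        = 0.50718 m = 50.72 cm


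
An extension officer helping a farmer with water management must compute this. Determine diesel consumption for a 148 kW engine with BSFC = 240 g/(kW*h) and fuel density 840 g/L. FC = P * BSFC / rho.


FC = P * BSFC / rho_fuel
   = 148 * 240 / 840
   = 35520 / 840
   = 42.29 L/h


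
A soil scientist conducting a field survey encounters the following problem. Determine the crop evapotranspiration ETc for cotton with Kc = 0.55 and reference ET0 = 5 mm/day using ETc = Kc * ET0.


ETc = Kc * ET0
    = 0.55 * 5
    = 2.75 mm/day


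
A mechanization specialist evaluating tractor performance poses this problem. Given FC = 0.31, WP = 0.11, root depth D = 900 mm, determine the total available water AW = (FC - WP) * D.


AW = (FC - WP) * D
   = (0.31 - 0.11) * 900
   = 0.20 * 900
   = 180 mm


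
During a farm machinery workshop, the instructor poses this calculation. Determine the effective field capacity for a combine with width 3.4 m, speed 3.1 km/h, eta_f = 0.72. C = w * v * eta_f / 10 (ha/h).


C = w * v * eta_f / 10
  = 3.4 * 3.1 * 0.72 / 10
  = 7.59 / 10
  = 0.76 ha/h


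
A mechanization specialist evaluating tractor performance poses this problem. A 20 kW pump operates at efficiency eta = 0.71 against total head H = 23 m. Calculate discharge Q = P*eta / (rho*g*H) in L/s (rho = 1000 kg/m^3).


Q = (P * 1000 * eta) / (rho * g * H)
  = (20 * 1000 * 0.71) / (1000 * 9.81 * 23)
  = 14200 / 225630
  = 0.06293 m^3/s = 62.93 L/s


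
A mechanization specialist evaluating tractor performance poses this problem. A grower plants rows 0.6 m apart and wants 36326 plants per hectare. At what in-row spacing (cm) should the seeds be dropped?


spacing = 10000 / (row_sp * density)
        = 10000 / (0.6 * 36326)
        = 10000 / 21795.60
        = 0.45881 m = 45.88 cm


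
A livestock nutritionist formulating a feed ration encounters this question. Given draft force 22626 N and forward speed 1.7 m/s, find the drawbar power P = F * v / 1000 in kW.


P = F * v / 1000
  = 22626 * 1.7 / 1000
  = 38464.20 / 1000
  = 38.46 kW


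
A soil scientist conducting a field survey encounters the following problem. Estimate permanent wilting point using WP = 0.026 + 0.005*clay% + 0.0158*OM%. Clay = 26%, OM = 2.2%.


WP = 0.026 + 0.005*26 + 0.0158*2.2
   = 0.026 + 0.1300 + 0.0348
   = 0.1908


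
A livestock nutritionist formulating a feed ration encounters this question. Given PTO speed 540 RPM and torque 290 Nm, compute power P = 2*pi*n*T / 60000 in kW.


P = 2*pi*n*T / 60000
  = 2*pi * 540 * 290 / 60000
  = 983946.82 / 60000
  = 16.40 kW


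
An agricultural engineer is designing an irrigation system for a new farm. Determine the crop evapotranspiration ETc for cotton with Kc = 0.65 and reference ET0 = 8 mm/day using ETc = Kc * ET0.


ETc = Kc * ET0
    = 0.65 * 8
    = 5.20 mm/day


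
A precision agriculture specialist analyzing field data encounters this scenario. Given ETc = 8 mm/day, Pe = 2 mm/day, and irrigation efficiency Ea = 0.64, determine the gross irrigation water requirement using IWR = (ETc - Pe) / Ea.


IWR = (ETc - Pe) / Ea
    = (8 - 2) / 0.64
    = 6 / 0.64
    = 9.38 mm/day


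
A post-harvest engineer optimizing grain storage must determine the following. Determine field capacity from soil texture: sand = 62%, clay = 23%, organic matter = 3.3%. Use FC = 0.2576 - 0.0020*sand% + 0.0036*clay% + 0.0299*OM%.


FC = 0.2576 - 0.0020*62 + 0.0036*23 + 0.0299*3.3
   = 0.2576 - 0.1240 + 0.0828 + 0.0987
   = 0.3151


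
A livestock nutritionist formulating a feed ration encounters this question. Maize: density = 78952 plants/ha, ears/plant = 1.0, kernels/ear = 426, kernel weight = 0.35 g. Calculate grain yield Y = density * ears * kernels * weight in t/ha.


Y = density * ears * kernels * kw
  = 78952 * 1.0 * 426 * 0.35 g/ha
  = 11771743.20 g/ha
  = 11771.74 kg/ha = 11.77 t/ha


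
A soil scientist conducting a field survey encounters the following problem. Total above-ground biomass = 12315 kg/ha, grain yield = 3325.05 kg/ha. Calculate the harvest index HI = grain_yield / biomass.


HI = grain_yield / biomass
   = 3325.05 / 12315
   = 0.27


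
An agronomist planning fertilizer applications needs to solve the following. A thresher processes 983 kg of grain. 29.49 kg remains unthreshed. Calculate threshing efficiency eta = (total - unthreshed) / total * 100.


eta = (total - unthreshed) / total * 100
    = (983 - 29.49) / 983 * 100
    = 953.51 / 983 * 100
    = 97%


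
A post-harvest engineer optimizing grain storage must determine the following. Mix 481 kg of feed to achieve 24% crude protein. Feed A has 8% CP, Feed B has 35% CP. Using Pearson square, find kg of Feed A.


parts_A = CP_b - target = 35 - 24 = 11
parts_B = target - CP_a = 24 - 8 = 16
total_parts = 11 + 16 = 27
Feed A = 481 * 11 / 27 = 195.96 kg
Feed B = 481 * 16 / 27 = 285.04 kg

195.96 kg


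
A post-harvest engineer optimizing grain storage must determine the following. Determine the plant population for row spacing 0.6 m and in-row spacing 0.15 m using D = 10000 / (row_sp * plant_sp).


D = 10000 / (row_sp * plant_sp)
  = 10000 / (0.6 * 0.15)
  = 10000 / 0.0900
  = 111111.11 plants/ha


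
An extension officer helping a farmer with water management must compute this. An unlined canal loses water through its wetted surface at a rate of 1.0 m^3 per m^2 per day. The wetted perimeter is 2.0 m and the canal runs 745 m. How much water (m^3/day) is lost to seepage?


S = C * P * L
  = 1.0 * 2.0 * 745
  = 1490 m^3/day


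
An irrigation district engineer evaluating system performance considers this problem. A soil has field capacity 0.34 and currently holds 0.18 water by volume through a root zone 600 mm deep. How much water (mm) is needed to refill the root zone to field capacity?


SMD = (FC - theta) * D
    = (0.34 - 0.18) * 600
    = 0.160 * 600
    = 96 mm


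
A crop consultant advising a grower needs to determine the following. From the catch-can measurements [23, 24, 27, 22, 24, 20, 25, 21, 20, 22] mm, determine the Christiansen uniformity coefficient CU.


xbar = 228 / 10 = 22.800
sum|xi - xbar| = 18
CU = 100 * (1 - 18 / (10 * 22.800))
   = 100 * (1 - 0.0789)
   = 92.11%


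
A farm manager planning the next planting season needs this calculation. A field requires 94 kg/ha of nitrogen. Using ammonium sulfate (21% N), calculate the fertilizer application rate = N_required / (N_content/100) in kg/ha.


Rate = N_required / (N_content / 100)
     = 94 / (21 / 100)
     = 94 / 0.21
     = 447.62 kg/ha


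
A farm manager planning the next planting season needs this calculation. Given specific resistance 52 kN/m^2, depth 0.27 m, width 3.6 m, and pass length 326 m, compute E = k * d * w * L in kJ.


E = k * d * w * L
  = 52 * 0.27 * 3.6 * 326
  = 16477.34 kJ


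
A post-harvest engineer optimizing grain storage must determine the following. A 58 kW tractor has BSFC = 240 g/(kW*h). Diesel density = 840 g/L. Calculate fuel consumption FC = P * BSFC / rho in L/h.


FC = P * BSFC / rho_fuel
   = 58 * 240 / 840
   = 13920 / 840
   = 16.57 L/h


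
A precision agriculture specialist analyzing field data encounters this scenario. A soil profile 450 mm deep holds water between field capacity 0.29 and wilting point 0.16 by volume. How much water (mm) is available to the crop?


AW = (FC - WP) * D
   = (0.29 - 0.16) * 450
   = 0.13 * 450
   = 58.50 mm


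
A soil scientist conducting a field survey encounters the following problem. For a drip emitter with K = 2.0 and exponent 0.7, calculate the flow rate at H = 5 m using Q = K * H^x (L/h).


Q = K * H^x
  = 2.0 * 5^0.7
  = 2.0 * 3.0852
  = 6.17 L/h


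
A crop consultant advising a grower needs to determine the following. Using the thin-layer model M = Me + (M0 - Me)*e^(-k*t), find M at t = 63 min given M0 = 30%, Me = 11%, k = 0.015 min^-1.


M = Me + (M0 - Me) * e^(-k*t)
  = 11 + (30 - 11) * e^(-0.015*63)
  = 11 + 19 * e^(-0.945)
  = 11 + 19 * 0.38868
  = 11 + 7.3849
  = 18.38%


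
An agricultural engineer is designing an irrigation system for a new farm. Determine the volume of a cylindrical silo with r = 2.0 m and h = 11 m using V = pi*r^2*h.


V = pi * r^2 * h
  = pi * 2.0^2 * 11
  = pi * 4 * 11
  = 138.23 m^3


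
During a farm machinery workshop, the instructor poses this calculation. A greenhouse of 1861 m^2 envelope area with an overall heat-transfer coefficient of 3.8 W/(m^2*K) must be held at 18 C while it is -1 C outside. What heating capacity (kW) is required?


dT = 18 - (-1) = 19 K
Q = U * A * dT
  = 3.8 * 1861 * 19
  = 134364.20 W = 134.36 kW


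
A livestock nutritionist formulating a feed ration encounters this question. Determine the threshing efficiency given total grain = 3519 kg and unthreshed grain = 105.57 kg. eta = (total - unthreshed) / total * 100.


eta = (total - unthreshed) / total * 100
    = (3519 - 105.57) / 3519 * 100
    = 3413.43 / 3519 * 100
    = 97%


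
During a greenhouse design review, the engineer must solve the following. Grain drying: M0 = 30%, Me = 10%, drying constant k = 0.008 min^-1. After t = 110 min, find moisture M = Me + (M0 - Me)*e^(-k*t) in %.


M = Me + (M0 - Me) * e^(-k*t)
  = 10 + (30 - 10) * e^(-0.008*110)
  = 10 + 20 * e^(-0.880)
  = 10 + 20 * 0.41478
  = 10 + 8.2957
  = 18.30%


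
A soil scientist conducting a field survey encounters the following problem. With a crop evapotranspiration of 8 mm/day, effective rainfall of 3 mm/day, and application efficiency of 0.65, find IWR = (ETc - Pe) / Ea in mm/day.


IWR = (ETc - Pe) / Ea
    = (8 - 3) / 0.65
    = 5 / 0.65
    = 7.69 mm/day


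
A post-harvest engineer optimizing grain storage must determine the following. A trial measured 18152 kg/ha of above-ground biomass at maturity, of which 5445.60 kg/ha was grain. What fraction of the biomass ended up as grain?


HI = grain_yield / biomass
   = 5445.60 / 18152
   = 0.30


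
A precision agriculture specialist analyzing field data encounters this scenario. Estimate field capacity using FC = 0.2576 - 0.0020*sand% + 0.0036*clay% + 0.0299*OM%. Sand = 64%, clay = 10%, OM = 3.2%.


FC = 0.2576 - 0.0020*64 + 0.0036*10 + 0.0299*3.2
   = 0.2576 - 0.1280 + 0.0360 + 0.0957
   = 0.2613


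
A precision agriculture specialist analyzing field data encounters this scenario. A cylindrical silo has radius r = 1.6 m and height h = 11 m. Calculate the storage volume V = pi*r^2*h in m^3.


V = pi * r^2 * h
  = pi * 1.6^2 * 11
  = pi * 2.56 * 11
  = 88.47 m^3


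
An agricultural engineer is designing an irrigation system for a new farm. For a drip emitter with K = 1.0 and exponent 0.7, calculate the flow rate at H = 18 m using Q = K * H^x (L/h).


Q = K * H^x
  = 1.0 * 18^0.7
  = 1.0 * 7.5629
  = 7.56 L/h


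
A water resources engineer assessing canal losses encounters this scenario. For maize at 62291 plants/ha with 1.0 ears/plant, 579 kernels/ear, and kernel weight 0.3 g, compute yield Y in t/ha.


Y = density * ears * kernels * kw
  = 62291 * 1.0 * 579 * 0.3 g/ha
  = 10819946.70 g/ha
  = 10819.95 kg/ha = 10.82 t/ha


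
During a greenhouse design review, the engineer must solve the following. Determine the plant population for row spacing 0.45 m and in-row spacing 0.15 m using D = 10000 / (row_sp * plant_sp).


D = 10000 / (row_sp * plant_sp)
  = 10000 / (0.45 * 0.15)
  = 10000 / 0.0675
  = 148148.15 plants/ha


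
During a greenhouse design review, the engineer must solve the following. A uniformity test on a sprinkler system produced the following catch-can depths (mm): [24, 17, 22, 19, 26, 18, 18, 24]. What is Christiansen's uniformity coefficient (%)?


xbar = 168 / 8 = 21
sum|xi - xbar| = 24
CU = 100 * (1 - 24 / (8 * 21))
   = 100 * (1 - 0.1429)
   = 85.71%


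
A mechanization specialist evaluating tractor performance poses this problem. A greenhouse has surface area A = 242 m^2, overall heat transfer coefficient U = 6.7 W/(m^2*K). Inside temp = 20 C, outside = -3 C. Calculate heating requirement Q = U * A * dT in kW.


dT = 20 - (-3) = 23 K
Q = U * A * dT
  = 6.7 * 242 * 23
  = 37292.20 W = 37.29 kW


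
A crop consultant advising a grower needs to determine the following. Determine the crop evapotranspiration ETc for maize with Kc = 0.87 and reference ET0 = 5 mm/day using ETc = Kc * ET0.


ETc = Kc * ET0
    = 0.87 * 5
    = 4.35 mm/day


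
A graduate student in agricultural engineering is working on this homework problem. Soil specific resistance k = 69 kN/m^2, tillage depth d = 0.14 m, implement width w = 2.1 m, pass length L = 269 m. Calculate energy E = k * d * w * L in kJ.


E = k * d * w * L
  = 69 * 0.14 * 2.1 * 269
  = 5456.93 kJ


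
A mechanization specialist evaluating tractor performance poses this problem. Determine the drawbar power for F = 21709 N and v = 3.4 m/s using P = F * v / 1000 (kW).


P = F * v / 1000
  = 21709 * 3.4 / 1000
  = 73810.60 / 1000
  = 73.81 kW


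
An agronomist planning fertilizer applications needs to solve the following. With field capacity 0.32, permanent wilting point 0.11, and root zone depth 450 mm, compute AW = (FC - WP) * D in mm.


AW = (FC - WP) * D
   = (0.32 - 0.11) * 450
   = 0.21 * 450
   = 94.50 mm


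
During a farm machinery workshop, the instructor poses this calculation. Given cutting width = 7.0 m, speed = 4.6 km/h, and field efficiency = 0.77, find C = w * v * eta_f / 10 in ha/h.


C = w * v * eta_f / 10
  = 7.0 * 4.6 * 0.77 / 10
  = 24.79 / 10
  = 2.48 ha/h


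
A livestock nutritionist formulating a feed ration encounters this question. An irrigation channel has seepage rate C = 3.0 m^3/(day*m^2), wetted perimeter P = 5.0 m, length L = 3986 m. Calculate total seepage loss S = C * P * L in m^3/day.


S = C * P * L
  = 3.0 * 5.0 * 3986
  = 59790 m^3/day


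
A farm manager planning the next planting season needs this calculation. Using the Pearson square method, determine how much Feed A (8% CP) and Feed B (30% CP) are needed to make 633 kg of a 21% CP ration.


parts_A = CP_b - target = 30 - 21 = 9
parts_B = target - CP_a = 21 - 8 = 13
total_parts = 9 + 13 = 22
Feed A = 633 * 9 / 22 = 258.95 kg
Feed B = 633 * 13 / 22 = 374.05 kg

258.95 kg


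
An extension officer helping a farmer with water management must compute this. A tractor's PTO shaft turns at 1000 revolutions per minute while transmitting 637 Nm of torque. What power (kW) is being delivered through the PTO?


P = 2*pi*n*T / 60000
  = 2*pi * 1000 * 637 / 60000
  = 4002389.04 / 60000
  = 66.71 kW


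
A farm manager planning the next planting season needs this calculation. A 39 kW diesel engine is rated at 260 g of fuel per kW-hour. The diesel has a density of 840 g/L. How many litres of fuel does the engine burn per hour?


FC = P * BSFC / rho_fuel
   = 39 * 260 / 840
   = 10140 / 840
   = 12.07 L/h


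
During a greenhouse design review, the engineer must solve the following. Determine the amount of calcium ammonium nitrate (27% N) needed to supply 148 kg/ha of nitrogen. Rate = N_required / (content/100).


Rate = N_required / (N_content / 100)
     = 148 / (27 / 100)
     = 148 / 0.27
     = 548.15 kg/ha


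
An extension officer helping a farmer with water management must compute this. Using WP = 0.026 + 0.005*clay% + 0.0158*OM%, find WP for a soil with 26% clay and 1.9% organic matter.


WP = 0.026 + 0.005*26 + 0.0158*1.9
   = 0.026 + 0.1300 + 0.0300
   = 0.1860


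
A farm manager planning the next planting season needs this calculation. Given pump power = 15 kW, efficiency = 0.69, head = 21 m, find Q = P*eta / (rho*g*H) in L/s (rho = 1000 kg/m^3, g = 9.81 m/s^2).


Q = (P * 1000 * eta) / (rho * g * H)
  = (15 * 1000 * 0.69) / (1000 * 9.81 * 21)
  = 10350 / 206010
  = 0.05024 m^3/s = 50.24 L/s


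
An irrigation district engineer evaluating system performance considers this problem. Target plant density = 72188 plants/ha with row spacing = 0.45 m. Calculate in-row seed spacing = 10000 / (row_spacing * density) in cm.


spacing = 10000 / (row_sp * density)
        = 10000 / (0.45 * 72188)
        = 10000 / 32484.60
        = 0.30784 m = 30.78 cm


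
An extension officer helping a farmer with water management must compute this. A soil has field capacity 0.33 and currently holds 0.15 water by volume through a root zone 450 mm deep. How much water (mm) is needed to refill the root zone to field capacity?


SMD = (FC - theta) * D
    = (0.33 - 0.15) * 450
    = 0.180 * 450
    = 81 mm


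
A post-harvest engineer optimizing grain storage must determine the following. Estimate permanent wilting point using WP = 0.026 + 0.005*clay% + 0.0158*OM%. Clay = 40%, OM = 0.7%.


WP = 0.026 + 0.005*40 + 0.0158*0.7
   = 0.026 + 0.2000 + 0.0111
   = 0.2371


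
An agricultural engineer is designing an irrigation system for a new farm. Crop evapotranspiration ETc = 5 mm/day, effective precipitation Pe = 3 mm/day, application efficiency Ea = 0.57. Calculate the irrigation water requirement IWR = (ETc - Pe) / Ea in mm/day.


IWR = (ETc - Pe) / Ea
    = (5 - 3) / 0.57
    = 2 / 0.57
    = 3.51 mm/day


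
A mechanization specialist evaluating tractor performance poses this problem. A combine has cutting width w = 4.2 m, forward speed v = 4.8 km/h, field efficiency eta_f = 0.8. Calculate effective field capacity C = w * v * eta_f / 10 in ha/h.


C = w * v * eta_f / 10
  = 4.2 * 4.8 * 0.8 / 10
  = 16.13 / 10
  = 1.61 ha/h


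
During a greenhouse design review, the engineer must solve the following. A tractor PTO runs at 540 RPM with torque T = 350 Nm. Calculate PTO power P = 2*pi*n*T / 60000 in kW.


P = 2*pi*n*T / 60000
  = 2*pi * 540 * 350 / 60000
  = 1187522.02 / 60000
  = 19.79 kW


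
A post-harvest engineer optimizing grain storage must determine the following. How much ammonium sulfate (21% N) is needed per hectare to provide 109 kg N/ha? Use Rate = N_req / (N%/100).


Rate = N_required / (N_content / 100)
     = 109 / (21 / 100)
     = 109 / 0.21
     = 519.05 kg/ha


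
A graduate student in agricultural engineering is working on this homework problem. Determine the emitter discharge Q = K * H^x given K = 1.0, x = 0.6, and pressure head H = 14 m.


Q = K * H^x
  = 1.0 * 14^0.6
  = 1.0 * 4.8717
  = 4.87 L/h


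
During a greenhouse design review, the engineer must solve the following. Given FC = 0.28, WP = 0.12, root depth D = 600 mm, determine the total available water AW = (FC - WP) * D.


AW = (FC - WP) * D
   = (0.28 - 0.12) * 600
   = 0.16 * 600
   = 96 mm


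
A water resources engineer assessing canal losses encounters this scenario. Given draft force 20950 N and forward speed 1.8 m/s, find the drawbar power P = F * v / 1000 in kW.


P = F * v / 1000
  = 20950 * 1.8 / 1000
  = 37710 / 1000
  = 37.71 kW


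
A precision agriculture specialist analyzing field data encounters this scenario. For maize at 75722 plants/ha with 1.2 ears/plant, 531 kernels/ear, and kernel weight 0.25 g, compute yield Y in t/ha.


Y = density * ears * kernels * kw
  = 75722 * 1.2 * 531 * 0.25 g/ha
  = 12062514.60 g/ha
  = 12062.51 kg/ha = 12.06 t/ha


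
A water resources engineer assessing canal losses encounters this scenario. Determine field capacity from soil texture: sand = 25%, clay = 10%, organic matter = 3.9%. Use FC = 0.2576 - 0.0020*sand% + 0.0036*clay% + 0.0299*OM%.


FC = 0.2576 - 0.0020*25 + 0.0036*10 + 0.0299*3.9
   = 0.2576 - 0.0500 + 0.0360 + 0.1166
   = 0.3602


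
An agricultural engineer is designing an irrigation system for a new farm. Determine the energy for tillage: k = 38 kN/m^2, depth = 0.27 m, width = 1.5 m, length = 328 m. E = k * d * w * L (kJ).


E = k * d * w * L
  = 38 * 0.27 * 1.5 * 328
  = 5047.92 kJ


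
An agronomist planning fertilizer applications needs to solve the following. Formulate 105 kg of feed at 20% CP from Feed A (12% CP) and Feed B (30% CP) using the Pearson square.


parts_A = CP_b - target = 30 - 20 = 10
parts_B = target - CP_a = 20 - 12 = 8
total_parts = 10 + 8 = 18
Feed A = 105 * 10 / 18 = 58.33 kg
Feed B = 105 * 8 / 18 = 46.67 kg

58.33 kg


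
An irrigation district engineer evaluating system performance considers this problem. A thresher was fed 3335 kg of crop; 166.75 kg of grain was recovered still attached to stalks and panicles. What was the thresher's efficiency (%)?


eta = (total - unthreshed) / total * 100
    = (3335 - 166.75) / 3335 * 100
    = 3168.25 / 3335 * 100
    = 95%


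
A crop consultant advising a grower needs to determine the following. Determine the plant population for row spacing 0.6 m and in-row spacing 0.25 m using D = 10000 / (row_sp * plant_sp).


D = 10000 / (row_sp * plant_sp)
  = 10000 / (0.6 * 0.25)
  = 10000 / 0.1500
  = 66666.67 plants/ha


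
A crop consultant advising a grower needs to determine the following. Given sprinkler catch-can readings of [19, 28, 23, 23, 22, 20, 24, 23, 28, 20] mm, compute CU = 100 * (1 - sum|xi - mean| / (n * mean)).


xbar = 230 / 10 = 23
sum|xi - xbar| = 22
CU = 100 * (1 - 22 / (10 * 23))
   = 100 * (1 - 0.0957)
   = 90.43%


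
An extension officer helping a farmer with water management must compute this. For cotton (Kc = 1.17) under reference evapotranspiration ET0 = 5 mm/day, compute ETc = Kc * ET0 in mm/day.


ETc = Kc * ET0
    = 1.17 * 5
    = 5.85 mm/day


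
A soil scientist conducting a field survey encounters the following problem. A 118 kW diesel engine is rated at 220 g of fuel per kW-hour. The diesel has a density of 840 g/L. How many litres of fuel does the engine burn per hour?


FC = P * BSFC / rho_fuel
   = 118 * 220 / 840
   = 25960 / 840
   = 30.90 L/h


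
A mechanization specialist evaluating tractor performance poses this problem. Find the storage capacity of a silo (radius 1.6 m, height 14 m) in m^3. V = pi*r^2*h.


V = pi * r^2 * h
  = pi * 1.6^2 * 14
  = pi * 2.56 * 14
  = 112.59 m^3


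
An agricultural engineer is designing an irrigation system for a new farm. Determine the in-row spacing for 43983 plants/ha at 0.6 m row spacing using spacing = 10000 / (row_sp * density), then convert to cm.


spacing = 10000 / (row_sp * density)
        = 10000 / (0.6 * 43983)
        = 10000 / 26389.80
        = 0.37893 m = 37.89 cm


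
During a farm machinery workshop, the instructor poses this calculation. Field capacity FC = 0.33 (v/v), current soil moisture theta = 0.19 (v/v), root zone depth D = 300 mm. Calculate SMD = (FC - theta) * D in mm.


SMD = (FC - theta) * D
    = (0.33 - 0.19) * 300
    = 0.140 * 300
    = 42 mm


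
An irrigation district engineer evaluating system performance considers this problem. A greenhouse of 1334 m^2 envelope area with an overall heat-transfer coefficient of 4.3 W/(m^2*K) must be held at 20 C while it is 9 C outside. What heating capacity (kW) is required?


dT = 20 - (9) = 11 K
Q = U * A * dT
  = 4.3 * 1334 * 11
  = 63098.20 W = 63.10 kW


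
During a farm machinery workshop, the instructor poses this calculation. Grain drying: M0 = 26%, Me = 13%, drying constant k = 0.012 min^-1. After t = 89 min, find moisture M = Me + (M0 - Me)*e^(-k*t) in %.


M = Me + (M0 - Me) * e^(-k*t)
  = 13 + (26 - 13) * e^(-0.012*89)
  = 13 + 13 * e^(-1.068)
  = 13 + 13 * 0.34370
  = 13 + 4.4680
  = 17.47%


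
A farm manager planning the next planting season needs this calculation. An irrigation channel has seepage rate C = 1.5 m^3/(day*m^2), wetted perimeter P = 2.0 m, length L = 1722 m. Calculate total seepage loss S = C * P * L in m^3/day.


S = C * P * L
  = 1.5 * 2.0 * 1722
  = 5166 m^3/day


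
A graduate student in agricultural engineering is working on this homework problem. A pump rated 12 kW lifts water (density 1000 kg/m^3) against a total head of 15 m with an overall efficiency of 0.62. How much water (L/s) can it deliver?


Q = (P * 1000 * eta) / (rho * g * H)
  = (12 * 1000 * 0.62) / (1000 * 9.81 * 15)
  = 7440 / 147150
  = 0.05056 m^3/s = 50.56 L/s


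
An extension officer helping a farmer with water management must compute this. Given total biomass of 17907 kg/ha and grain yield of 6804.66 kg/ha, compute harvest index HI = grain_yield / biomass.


HI = grain_yield / biomass
   = 6804.66 / 17907
   = 0.38


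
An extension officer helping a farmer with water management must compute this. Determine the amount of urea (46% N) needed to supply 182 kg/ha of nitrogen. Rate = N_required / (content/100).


Rate = N_required / (N_content / 100)
     = 182 / (46 / 100)
     = 182 / 0.46
     = 395.65 kg/ha


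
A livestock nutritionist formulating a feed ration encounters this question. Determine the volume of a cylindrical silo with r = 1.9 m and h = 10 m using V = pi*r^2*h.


V = pi * r^2 * h
  = pi * 1.9^2 * 10
  = pi * 3.61 * 10
  = 113.41 m^3


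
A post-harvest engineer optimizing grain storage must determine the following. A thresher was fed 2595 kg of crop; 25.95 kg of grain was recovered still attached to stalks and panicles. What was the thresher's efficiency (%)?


eta = (total - unthreshed) / total * 100
    = (2595 - 25.95) / 2595 * 100
    = 2569.05 / 2595 * 100
    = 99%


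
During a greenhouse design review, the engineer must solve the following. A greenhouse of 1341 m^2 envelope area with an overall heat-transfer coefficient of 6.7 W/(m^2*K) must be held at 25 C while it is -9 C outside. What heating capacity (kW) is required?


dT = 25 - (-9) = 34 K
Q = U * A * dT
  = 6.7 * 1341 * 34
  = 305479.80 W = 305.48 kW


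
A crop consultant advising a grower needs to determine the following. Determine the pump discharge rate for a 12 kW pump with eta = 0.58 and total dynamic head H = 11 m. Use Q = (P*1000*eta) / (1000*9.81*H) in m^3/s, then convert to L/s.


Q = (P * 1000 * eta) / (rho * g * H)
  = (12 * 1000 * 0.58) / (1000 * 9.81 * 11)
  = 6960 / 107910
  = 0.06450 m^3/s = 64.50 L/s


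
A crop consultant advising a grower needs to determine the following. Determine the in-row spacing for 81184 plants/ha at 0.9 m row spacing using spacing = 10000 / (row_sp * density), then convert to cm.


spacing = 10000 / (row_sp * density)
        = 10000 / (0.9 * 81184)
        = 10000 / 73065.60
        = 0.13686 m = 13.69 cm


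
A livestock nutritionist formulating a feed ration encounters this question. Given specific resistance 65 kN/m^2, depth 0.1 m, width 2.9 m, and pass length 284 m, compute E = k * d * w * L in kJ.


E = k * d * w * L
  = 65 * 0.1 * 2.9 * 284
  = 5353.40 kJ


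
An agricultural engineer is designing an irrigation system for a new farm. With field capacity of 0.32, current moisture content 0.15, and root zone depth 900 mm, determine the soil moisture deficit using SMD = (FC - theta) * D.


SMD = (FC - theta) * D
    = (0.32 - 0.15) * 900
    = 0.170 * 900
    = 153 mm


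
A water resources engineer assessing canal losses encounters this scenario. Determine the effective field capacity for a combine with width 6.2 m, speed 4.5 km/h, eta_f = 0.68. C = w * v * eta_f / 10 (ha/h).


C = w * v * eta_f / 10
  = 6.2 * 4.5 * 0.68 / 10
  = 18.97 / 10
  = 1.90 ha/h


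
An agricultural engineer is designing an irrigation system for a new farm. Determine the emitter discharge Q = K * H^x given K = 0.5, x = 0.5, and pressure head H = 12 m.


Q = K * H^x
  = 0.5 * 12^0.5
  = 0.5 * 3.4641
  = 1.73 L/h


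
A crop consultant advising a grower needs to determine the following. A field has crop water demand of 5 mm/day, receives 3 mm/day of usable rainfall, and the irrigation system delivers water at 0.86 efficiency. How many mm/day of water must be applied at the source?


IWR = (ETc - Pe) / Ea
    = (5 - 3) / 0.86
    = 2 / 0.86
    = 2.33 mm/day


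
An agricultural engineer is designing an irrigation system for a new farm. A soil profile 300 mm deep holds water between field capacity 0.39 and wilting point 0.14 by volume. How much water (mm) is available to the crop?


AW = (FC - WP) * D
   = (0.39 - 0.14) * 300
   = 0.25 * 300
   = 75 mm


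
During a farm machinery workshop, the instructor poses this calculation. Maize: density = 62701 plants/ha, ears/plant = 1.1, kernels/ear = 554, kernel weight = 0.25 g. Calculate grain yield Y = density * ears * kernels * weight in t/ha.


Y = density * ears * kernels * kw
  = 62701 * 1.1 * 554 * 0.25 g/ha
  = 9552497.35 g/ha
  = 9552.50 kg/ha = 9.55 t/ha


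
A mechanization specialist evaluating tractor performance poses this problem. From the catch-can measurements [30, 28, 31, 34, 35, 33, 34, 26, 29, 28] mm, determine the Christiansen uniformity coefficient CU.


xbar = 308 / 10 = 30.800
sum|xi - xbar| = 26
CU = 100 * (1 - 26 / (10 * 30.800))
   = 100 * (1 - 0.0844)
   = 91.56%


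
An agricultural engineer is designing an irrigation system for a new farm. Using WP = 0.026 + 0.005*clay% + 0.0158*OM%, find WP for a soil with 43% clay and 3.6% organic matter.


WP = 0.026 + 0.005*43 + 0.0158*3.6
   = 0.026 + 0.2150 + 0.0569
   = 0.2979


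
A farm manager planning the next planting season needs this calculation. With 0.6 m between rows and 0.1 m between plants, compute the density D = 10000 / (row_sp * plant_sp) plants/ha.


D = 10000 / (row_sp * plant_sp)
  = 10000 / (0.6 * 0.1)
  = 10000 / 0.0600
  = 166666.67 plants/ha


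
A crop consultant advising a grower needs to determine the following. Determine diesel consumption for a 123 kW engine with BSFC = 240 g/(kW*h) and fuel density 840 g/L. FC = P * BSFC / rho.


FC = P * BSFC / rho_fuel
   = 123 * 240 / 840
   = 29520 / 840
   = 35.14 L/h


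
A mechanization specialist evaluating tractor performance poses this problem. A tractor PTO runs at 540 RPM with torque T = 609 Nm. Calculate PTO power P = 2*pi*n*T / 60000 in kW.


P = 2*pi*n*T / 60000
  = 2*pi * 540 * 609 / 60000
  = 2066288.32 / 60000
  = 34.44 kW


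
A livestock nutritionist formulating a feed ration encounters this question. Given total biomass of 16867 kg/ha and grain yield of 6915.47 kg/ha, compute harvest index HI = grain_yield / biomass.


HI = grain_yield / biomass
   = 6915.47 / 16867
   = 0.41


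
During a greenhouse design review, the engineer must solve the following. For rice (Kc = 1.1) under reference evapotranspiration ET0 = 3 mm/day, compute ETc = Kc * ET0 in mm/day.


ETc = Kc * ET0
    = 1.1 * 3
    = 3.30 mm/day


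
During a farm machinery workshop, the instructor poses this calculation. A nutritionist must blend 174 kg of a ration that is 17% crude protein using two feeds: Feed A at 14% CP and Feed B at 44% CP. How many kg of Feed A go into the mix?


parts_A = CP_b - target = 44 - 17 = 27
parts_B = target - CP_a = 17 - 14 = 3
total_parts = 27 + 3 = 30
Feed A = 174 * 27 / 30 = 156.60 kg
Feed B = 174 * 3 / 30 = 17.40 kg

156.60 kg


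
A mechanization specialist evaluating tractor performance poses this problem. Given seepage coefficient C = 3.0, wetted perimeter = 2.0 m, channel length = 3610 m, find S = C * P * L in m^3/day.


S = C * P * L
  = 3.0 * 2.0 * 3610
  = 21660 m^3/day


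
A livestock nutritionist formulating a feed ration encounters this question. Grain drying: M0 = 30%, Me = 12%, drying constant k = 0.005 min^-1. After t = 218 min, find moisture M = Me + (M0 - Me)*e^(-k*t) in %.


M = Me + (M0 - Me) * e^(-k*t)
  = 12 + (30 - 12) * e^(-0.005*218)
  = 12 + 18 * e^(-1.090)
  = 12 + 18 * 0.33622
  = 12 + 6.0519
  = 18.05%


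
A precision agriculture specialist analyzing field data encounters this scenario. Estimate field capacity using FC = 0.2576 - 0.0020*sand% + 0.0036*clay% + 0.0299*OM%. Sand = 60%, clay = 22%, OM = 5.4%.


FC = 0.2576 - 0.0020*60 + 0.0036*22 + 0.0299*5.4
   = 0.2576 - 0.1200 + 0.0792 + 0.1615
   = 0.3783


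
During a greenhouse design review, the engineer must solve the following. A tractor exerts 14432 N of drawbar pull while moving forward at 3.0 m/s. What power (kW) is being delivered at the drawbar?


P = F * v / 1000
  = 14432 * 3.0 / 1000
  = 43296 / 1000
  = 43.30 kW


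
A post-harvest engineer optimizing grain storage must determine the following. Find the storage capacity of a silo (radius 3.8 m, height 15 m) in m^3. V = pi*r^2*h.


V = pi * r^2 * h
  = pi * 3.8^2 * 15
  = pi * 14.44 * 15
  = 680.47 m^3


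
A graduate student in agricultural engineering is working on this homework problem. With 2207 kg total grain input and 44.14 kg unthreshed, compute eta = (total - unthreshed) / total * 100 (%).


eta = (total - unthreshed) / total * 100
    = (2207 - 44.14) / 2207 * 100
    = 2162.86 / 2207 * 100
    = 98%


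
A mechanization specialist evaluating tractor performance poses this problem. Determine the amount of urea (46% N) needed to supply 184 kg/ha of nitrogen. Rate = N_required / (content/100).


Rate = N_required / (N_content / 100)
     = 184 / (46 / 100)
     = 184 / 0.46
     = 400 kg/ha


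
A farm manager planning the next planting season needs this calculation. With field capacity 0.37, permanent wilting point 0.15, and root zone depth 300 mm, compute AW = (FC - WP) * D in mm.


AW = (FC - WP) * D
   = (0.37 - 0.15) * 300
   = 0.22 * 300
   = 66 mm


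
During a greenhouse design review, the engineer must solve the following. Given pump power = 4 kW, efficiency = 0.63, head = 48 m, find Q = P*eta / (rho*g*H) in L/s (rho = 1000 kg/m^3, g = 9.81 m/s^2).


Q = (P * 1000 * eta) / (rho * g * H)
  = (4 * 1000 * 0.63) / (1000 * 9.81 * 48)
  = 2520 / 470880
  = 0.00535 m^3/s = 5.35 L/s


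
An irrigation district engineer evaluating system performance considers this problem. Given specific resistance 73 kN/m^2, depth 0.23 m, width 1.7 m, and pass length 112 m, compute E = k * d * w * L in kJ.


E = k * d * w * L
  = 73 * 0.23 * 1.7 * 112
  = 3196.82 kJ


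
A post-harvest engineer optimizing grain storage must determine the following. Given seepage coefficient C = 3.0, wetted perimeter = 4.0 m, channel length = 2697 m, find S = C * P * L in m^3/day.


S = C * P * L
  = 3.0 * 4.0 * 2697
  = 32364 m^3/day


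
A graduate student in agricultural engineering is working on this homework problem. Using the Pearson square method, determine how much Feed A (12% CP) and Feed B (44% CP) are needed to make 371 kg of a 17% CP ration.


parts_A = CP_b - target = 44 - 17 = 27
parts_B = target - CP_a = 17 - 12 = 5
total_parts = 27 + 5 = 32
Feed A = 371 * 27 / 32 = 313.03 kg
Feed B = 371 * 5 / 32 = 57.97 kg

313.03 kg


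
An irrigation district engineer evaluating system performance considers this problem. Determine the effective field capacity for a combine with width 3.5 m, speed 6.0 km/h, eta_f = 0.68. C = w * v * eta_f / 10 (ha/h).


C = w * v * eta_f / 10
  = 3.5 * 6.0 * 0.68 / 10
  = 14.28 / 10
  = 1.43 ha/h


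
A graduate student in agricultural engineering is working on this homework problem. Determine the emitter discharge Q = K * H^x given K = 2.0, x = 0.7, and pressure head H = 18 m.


Q = K * H^x
  = 2.0 * 18^0.7
  = 2.0 * 7.5629
  = 15.13 L/h


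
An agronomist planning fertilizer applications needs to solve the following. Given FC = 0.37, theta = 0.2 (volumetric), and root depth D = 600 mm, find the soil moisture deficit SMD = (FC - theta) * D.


SMD = (FC - theta) * D
    = (0.37 - 0.2) * 600
    = 0.170 * 600
    = 102 mm


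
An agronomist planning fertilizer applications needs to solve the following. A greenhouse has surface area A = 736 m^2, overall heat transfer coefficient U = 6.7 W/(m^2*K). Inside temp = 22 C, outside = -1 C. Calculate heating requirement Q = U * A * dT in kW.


dT = 22 - (-1) = 23 K
Q = U * A * dT
  = 6.7 * 736 * 23
  = 113417.60 W = 113.42 kW


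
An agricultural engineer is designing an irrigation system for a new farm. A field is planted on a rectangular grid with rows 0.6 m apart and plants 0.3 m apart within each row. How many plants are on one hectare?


D = 10000 / (row_sp * plant_sp)
  = 10000 / (0.6 * 0.3)
  = 10000 / 0.1800
  = 55555.56 plants/ha


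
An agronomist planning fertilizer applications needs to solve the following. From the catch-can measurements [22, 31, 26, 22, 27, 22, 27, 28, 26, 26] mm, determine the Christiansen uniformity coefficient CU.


xbar = 257 / 10 = 25.700
sum|xi - xbar| = 22.200
CU = 100 * (1 - 22.200 / (10 * 25.700))
   = 100 * (1 - 0.0864)
   = 91.36%


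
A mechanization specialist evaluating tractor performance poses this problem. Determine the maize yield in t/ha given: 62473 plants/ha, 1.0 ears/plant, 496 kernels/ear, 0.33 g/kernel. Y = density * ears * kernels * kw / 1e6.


Y = density * ears * kernels * kw
  = 62473 * 1.0 * 496 * 0.33 g/ha
  = 10225580.64 g/ha
  = 10225.58 kg/ha = 10.23 t/ha


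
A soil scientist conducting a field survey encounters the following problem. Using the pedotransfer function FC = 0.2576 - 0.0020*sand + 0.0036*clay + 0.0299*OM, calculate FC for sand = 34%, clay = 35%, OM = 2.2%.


FC = 0.2576 - 0.0020*34 + 0.0036*35 + 0.0299*2.2
   = 0.2576 - 0.0680 + 0.1260 + 0.0658
   = 0.3814


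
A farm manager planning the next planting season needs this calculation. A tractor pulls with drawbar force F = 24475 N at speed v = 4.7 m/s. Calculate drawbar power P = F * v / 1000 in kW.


P = F * v / 1000
  = 24475 * 4.7 / 1000
  = 115032.50 / 1000
  = 115.03 kW


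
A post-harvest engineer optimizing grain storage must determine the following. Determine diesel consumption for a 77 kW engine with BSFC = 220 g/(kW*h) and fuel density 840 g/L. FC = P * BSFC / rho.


FC = P * BSFC / rho_fuel
   = 77 * 220 / 840
   = 16940 / 840
   = 20.17 L/h
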